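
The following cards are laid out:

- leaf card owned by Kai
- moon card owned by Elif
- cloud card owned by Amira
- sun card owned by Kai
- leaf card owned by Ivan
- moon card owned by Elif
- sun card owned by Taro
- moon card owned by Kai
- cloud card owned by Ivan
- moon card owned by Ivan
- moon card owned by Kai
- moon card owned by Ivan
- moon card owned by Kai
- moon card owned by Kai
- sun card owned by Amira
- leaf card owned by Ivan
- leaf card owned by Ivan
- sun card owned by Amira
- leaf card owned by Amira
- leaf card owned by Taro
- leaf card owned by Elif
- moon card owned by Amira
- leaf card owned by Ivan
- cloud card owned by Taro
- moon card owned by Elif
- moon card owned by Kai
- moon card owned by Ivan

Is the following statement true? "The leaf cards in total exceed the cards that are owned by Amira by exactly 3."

There are 8 leaf cards.
Count of cards owned by Amira: 5.
The claim requires 8 − 5 (= 3) to equal 3, which holds.

True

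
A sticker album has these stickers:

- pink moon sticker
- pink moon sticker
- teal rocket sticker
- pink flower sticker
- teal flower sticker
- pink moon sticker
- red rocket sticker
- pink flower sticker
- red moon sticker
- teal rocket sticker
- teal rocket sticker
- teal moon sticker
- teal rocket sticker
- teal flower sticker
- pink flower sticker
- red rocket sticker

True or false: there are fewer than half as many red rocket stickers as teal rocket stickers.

False

red rocket stickers: 2.
teal rocket stickers: 4.
The claim requires 2 × 2 = 4 < 4, which does not hold.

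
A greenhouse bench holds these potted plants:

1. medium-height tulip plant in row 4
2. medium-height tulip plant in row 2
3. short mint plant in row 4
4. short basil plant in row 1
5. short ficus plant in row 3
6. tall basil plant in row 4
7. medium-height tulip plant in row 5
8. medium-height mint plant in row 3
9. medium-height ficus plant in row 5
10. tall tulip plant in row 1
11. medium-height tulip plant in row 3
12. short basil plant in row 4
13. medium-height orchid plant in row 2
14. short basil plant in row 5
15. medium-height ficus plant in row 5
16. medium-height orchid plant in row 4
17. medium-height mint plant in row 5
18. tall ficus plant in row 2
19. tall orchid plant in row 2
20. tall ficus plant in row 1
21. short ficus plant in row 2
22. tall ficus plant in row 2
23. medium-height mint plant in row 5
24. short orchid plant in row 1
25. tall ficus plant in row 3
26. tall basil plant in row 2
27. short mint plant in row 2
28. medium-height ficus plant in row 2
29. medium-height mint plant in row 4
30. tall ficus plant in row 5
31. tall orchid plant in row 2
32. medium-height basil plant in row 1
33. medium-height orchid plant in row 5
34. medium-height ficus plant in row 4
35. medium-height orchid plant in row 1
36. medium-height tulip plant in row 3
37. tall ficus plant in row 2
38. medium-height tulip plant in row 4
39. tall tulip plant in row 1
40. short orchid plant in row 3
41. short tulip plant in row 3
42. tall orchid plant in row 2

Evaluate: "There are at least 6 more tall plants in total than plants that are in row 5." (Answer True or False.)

There are 13 tall plants.
There are 8 plants in row 5.
The claim requires 13 − 8 = 5 ≥ 6, which does not hold.

False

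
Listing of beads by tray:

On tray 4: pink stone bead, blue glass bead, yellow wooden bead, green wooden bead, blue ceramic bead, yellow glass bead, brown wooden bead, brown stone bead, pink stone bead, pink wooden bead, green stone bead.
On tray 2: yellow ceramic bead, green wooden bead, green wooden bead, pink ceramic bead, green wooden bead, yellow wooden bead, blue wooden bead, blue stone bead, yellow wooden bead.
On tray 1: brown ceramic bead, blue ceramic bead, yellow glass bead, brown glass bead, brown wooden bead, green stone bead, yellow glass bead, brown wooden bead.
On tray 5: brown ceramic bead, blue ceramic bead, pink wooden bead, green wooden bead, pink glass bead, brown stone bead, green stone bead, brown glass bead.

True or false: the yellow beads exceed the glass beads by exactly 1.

False

|yellow beads| = 7.
|glass beads| = 7.
The claim requires 7 − 7 (= 0) to equal 1, which does not hold.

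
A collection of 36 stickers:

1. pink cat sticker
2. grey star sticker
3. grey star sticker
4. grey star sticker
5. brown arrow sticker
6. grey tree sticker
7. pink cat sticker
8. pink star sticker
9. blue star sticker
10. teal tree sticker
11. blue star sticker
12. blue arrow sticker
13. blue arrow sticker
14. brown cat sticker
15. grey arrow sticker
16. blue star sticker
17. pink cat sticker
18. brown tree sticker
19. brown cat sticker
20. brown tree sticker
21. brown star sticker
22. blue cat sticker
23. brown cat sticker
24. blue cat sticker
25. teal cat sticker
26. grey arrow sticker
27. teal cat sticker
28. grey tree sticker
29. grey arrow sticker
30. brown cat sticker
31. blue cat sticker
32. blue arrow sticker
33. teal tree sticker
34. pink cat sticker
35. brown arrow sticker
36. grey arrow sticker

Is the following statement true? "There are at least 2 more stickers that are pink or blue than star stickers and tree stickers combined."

False

There are 14 stickers that are pink or blue.
star stickers: 8; tree stickers: 6; combined: 8 + 6 = 14.
The claim requires 14 − 14 = 0 ≥ 2, which does not hold.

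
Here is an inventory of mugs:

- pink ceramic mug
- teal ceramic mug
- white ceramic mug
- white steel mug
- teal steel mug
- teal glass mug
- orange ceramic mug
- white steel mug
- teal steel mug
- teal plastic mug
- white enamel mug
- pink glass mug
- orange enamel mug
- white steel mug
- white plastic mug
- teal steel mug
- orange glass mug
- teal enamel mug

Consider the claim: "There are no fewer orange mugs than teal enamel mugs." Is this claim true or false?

True

There are 3 orange mugs.
There is 1 teal enamel mug.
The claim requires 3 ≥ 1, which holds.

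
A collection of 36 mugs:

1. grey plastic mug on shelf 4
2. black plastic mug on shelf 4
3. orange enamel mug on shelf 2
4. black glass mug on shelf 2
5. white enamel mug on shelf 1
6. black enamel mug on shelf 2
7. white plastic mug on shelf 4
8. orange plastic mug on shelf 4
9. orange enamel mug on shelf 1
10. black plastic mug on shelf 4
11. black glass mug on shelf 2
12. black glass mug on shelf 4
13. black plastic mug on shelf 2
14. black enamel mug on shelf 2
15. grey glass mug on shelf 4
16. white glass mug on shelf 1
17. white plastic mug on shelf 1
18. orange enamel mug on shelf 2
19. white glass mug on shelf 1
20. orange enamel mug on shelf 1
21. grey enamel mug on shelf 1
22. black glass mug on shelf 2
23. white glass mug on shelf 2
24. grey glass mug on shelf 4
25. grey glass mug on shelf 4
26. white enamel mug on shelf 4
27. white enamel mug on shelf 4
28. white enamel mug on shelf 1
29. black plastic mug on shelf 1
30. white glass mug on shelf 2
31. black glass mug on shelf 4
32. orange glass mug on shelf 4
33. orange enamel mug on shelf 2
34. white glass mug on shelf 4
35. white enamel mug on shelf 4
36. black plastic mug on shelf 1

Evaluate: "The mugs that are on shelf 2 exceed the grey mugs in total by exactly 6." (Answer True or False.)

There are 11 mugs on shelf 2.
There are 5 grey mugs.
The claim requires 11 − 5 (= 6) to equal 6, which holds.

True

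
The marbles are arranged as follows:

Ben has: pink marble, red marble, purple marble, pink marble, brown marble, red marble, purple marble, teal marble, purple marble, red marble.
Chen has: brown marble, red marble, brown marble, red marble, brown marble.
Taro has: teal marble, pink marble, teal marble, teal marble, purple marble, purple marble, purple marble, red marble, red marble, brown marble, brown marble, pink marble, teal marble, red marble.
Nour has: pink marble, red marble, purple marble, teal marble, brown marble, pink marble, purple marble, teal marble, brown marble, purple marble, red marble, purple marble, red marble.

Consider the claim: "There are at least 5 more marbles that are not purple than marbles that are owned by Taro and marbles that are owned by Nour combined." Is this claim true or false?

marbles that are not purple: 32.
marbles owned by Taro: 14; marbles owned by Nour: 13; combined: 14 + 13 = 27.
The claim requires 32 − 27 = 5 ≥ 5, which holds.

True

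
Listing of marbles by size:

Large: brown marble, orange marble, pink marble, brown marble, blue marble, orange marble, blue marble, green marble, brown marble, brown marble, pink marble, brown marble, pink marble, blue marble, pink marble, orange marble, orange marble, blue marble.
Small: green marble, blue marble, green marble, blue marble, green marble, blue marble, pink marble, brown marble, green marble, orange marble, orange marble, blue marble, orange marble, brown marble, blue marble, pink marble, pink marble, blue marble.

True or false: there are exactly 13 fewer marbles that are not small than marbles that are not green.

True

There are 18 marbles that are not small.
There are 31 marbles that are not green.
The claim requires 31 − 18 (= 13) to equal 13, which holds.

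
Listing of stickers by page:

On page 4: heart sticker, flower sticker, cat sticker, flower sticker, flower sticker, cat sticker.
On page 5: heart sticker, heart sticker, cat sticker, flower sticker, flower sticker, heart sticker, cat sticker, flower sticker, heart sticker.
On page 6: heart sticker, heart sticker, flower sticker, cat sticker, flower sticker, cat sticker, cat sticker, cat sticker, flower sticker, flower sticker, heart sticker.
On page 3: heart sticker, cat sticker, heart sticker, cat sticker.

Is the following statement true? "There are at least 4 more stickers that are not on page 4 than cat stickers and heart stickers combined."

True

stickers that are not on page 4: 24.
cat stickers: 10; heart stickers: 10; combined: 10 + 10 = 20.
The claim requires 24 − 20 = 4 ≥ 4, which holds.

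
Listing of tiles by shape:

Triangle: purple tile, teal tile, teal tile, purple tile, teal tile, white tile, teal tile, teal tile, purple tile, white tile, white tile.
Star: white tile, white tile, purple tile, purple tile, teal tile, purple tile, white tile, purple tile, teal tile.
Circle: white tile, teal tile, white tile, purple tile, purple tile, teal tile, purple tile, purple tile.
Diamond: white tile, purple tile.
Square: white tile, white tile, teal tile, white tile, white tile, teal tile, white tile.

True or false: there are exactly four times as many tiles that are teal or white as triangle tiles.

False

|tiles that are teal or white| = 25.
|triangle tiles| = 11.
The claim requires 25 = 4 × 11 = 44, which does not hold.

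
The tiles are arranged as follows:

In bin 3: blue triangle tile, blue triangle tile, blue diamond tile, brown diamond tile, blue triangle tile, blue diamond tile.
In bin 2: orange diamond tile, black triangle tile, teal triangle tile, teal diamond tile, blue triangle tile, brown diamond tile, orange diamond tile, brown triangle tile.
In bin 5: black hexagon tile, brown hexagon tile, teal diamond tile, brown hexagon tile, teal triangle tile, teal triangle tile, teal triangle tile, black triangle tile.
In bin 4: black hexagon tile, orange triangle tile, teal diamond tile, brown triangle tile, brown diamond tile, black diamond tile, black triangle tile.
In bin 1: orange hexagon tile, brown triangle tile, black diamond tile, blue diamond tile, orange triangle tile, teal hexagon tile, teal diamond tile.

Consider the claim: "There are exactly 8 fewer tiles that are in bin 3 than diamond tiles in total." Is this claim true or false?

True

|tiles in bin 3| = 6.
|diamond tiles| = 14.
The claim requires 14 − 6 (= 8) to equal 8, which holds.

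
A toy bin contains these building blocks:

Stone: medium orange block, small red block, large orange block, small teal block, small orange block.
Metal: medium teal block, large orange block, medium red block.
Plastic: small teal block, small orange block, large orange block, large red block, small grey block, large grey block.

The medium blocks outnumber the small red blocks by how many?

medium blocks: 3.
small red blocks: 1.
3 − 1 = 2.

2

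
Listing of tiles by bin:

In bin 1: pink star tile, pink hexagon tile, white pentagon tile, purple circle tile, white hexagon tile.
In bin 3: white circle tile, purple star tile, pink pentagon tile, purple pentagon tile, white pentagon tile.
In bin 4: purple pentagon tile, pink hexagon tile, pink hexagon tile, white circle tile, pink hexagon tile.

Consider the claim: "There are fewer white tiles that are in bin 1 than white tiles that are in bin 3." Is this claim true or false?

False

white tiles in bin 1: 2.
white tiles in bin 3: 2.
The claim requires 2 < 2, which does not hold.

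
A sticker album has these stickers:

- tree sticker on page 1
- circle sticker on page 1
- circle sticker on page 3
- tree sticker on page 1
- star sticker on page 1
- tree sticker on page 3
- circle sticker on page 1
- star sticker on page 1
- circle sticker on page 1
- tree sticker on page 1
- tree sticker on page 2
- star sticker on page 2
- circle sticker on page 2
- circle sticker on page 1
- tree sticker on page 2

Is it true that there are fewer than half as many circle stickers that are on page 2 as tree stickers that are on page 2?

There is 1 circle sticker on page 2.
There are 2 tree stickers on page 2.
The claim requires 2 × 1 = 2 < 2, which does not hold.

False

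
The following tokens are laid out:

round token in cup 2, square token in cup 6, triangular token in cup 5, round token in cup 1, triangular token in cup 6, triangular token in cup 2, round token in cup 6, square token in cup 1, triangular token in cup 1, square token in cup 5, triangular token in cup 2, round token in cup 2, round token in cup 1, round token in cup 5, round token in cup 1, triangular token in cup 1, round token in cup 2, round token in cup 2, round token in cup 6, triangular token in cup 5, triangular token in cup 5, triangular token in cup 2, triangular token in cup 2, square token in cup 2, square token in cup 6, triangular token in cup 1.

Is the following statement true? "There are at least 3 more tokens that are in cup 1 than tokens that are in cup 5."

tokens in cup 1: 7.
tokens in cup 5: 5.
The claim requires 7 − 5 = 2 ≥ 3, which does not hold.

False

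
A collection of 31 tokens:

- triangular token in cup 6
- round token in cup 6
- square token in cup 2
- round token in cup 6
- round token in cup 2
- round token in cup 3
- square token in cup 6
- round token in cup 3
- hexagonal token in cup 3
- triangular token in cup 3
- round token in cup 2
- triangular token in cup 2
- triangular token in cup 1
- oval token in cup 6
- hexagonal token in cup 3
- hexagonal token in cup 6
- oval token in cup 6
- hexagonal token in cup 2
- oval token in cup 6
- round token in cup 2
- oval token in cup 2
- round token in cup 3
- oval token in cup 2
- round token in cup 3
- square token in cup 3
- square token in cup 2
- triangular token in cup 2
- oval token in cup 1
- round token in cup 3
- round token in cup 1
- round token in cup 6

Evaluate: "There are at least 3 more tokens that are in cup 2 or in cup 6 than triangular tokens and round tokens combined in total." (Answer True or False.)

There are 19 tokens in cup 2 or in cup 6.
triangular tokens: 5; round tokens: 12; combined: 5 + 12 = 17.
The claim requires 19 − 17 = 2 ≥ 3, which does not hold.

False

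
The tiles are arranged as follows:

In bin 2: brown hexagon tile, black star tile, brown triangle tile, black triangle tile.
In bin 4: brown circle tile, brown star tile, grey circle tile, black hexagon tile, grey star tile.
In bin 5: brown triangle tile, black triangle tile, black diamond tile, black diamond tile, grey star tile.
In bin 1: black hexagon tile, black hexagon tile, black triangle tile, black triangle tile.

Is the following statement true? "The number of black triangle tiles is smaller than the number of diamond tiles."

False

|black triangle tiles| = 4.
|diamond tiles| = 2.
The claim requires 4 < 2, which does not hold.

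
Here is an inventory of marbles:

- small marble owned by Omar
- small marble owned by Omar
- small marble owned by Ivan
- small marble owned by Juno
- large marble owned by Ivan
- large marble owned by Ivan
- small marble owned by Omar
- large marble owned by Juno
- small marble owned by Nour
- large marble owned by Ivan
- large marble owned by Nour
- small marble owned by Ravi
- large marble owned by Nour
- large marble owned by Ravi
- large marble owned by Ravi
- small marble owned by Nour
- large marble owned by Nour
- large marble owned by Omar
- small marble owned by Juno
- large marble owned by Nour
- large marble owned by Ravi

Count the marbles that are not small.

Total marbles: 21; with the excluded value: 9; remaining 21 − 9 = 12.

12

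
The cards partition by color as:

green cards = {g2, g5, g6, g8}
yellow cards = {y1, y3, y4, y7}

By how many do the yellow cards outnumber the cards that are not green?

yellow cards: 4.
cards that are not green: 4.
4 − 4 = 0.

0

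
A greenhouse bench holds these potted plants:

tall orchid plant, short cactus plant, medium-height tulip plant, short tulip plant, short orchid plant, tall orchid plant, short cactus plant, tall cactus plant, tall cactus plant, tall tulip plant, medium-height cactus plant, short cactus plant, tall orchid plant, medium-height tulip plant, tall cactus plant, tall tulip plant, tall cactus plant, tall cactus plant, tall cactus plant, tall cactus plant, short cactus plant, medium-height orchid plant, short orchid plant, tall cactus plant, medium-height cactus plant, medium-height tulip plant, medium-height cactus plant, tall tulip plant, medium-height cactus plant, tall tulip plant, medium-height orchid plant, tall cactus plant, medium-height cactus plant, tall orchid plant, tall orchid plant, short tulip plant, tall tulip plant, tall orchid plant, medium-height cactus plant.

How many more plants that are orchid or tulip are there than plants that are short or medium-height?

plants that are orchid or tulip: 20.
plants that are short or medium-height: 19.
20 − 19 = 1.

1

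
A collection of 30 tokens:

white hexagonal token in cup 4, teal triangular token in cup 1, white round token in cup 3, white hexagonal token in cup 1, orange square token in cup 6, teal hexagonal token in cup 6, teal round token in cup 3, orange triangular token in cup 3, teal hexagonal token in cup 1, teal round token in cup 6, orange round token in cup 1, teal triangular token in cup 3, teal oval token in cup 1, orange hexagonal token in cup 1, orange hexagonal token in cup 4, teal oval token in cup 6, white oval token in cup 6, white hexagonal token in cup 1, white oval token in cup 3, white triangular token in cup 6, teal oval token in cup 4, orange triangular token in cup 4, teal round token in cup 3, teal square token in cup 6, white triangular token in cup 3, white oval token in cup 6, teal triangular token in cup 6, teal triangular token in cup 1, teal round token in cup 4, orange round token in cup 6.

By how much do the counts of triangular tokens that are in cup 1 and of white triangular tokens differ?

0

triangular tokens in cup 1: 2. white triangular tokens: 2.
|2 − 2| = 2 − 2 = 0.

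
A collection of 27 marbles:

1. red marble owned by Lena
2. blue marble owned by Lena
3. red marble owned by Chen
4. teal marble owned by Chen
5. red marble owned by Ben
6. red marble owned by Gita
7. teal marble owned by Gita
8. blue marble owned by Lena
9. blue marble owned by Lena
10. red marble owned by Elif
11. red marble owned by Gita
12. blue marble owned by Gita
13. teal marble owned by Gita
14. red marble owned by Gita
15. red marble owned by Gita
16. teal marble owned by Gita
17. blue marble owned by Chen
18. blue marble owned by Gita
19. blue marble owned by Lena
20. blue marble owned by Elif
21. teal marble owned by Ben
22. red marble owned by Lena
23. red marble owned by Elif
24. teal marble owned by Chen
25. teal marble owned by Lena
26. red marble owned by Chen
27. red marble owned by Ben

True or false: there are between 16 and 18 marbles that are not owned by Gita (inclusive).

marbles that are not owned by Gita: 18.
The claim requires 16 ≤ 18 ≤ 18, which holds.

True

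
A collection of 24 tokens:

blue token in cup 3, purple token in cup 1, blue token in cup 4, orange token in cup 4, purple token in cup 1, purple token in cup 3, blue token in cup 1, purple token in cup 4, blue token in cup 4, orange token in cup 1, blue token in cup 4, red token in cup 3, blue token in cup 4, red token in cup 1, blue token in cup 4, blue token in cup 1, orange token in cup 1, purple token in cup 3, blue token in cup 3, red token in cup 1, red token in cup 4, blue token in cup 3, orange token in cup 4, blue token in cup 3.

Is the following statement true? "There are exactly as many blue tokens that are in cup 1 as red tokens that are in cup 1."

There are 2 blue tokens in cup 1.
There are 2 red tokens in cup 1.
The claim requires 2 = 2, which holds.

True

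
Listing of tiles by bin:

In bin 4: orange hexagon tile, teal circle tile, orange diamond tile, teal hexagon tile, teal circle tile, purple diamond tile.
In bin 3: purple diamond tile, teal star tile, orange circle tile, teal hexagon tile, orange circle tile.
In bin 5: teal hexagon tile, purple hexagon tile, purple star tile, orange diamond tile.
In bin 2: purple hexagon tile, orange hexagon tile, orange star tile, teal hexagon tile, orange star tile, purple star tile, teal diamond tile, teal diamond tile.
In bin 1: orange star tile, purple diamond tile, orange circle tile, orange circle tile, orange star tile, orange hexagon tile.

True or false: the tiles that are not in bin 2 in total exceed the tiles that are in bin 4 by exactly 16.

tiles that are not in bin 2: 21.
tiles in bin 4: 6.
The claim requires 21 − 6 (= 15) to equal 16, which does not hold.

False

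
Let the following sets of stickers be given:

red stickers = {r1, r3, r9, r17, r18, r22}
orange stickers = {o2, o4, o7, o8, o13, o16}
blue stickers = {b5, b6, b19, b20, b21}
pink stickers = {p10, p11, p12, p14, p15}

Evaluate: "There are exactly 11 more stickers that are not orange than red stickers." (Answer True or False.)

False

There are 16 stickers that are not orange.
There are 6 red stickers.
The claim requires 16 − 6 (= 10) to equal 11, which does not hold.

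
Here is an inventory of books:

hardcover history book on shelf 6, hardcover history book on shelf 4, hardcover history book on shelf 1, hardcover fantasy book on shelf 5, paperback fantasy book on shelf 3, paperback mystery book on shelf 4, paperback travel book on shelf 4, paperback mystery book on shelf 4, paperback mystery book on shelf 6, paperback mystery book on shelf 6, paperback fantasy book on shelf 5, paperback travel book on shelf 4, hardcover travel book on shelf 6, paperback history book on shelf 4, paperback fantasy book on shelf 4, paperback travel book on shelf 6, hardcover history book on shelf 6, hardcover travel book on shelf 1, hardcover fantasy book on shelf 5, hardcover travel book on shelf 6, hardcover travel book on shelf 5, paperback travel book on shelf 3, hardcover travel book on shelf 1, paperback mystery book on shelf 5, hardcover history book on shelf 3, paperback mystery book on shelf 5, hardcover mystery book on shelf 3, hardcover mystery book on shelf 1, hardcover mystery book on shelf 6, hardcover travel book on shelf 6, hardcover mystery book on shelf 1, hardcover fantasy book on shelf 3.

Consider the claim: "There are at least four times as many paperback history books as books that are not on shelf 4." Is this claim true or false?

False

paperback history books: 1.
books that are not on shelf 4: 25.
The claim requires 1 ≥ 4 × 25 = 100, which does not hold.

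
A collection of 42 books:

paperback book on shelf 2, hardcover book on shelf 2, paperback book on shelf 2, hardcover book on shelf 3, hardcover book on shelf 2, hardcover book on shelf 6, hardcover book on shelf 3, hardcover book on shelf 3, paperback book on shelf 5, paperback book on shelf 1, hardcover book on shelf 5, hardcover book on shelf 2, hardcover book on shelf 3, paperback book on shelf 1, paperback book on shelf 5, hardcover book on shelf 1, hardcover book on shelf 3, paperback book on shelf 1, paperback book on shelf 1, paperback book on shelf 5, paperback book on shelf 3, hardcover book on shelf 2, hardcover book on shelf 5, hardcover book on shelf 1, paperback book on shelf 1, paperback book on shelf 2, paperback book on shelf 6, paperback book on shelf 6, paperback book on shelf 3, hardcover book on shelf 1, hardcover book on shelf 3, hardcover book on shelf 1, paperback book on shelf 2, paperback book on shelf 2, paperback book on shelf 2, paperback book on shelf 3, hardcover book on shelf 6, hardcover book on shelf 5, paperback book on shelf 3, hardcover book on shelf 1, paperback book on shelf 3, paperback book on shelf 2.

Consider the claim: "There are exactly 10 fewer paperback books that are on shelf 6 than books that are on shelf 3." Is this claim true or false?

False

|paperback books on shelf 6| = 2.
|books on shelf 3| = 11.
The claim requires 11 − 2 (= 9) to equal 10, which does not hold.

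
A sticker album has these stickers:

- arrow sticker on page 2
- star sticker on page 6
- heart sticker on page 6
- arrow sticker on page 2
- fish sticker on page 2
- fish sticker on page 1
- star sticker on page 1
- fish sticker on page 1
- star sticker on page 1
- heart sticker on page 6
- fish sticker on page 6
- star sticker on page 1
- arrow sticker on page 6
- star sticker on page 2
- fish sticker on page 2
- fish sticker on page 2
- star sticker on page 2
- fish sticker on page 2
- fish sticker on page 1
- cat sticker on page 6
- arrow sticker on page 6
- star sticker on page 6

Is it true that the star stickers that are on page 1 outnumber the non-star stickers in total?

star stickers on page 1: 3.
non-star stickers: 15.
The claim requires 3 > 15, which does not hold.

False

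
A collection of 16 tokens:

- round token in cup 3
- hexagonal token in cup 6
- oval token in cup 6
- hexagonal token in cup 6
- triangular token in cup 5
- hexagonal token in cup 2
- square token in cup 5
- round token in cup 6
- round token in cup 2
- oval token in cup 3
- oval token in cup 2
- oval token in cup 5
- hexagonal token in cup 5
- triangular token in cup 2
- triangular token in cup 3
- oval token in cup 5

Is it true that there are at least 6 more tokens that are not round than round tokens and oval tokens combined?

There are 13 tokens that are not round.
round tokens: 3; oval tokens: 5; combined: 3 + 5 = 8.
The claim requires 13 − 8 = 5 ≥ 6, which does not hold.

False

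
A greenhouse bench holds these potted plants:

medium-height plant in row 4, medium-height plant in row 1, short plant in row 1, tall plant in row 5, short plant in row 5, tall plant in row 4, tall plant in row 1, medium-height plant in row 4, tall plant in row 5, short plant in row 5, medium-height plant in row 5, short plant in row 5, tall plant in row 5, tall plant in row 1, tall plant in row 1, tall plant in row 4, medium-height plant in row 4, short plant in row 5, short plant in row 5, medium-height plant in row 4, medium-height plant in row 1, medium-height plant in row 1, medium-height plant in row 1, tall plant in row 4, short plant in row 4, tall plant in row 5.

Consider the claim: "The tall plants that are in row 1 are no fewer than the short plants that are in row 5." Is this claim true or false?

False

There are 3 tall plants in row 1.
There are 5 short plants in row 5.
The claim requires 3 ≥ 5, which does not hold.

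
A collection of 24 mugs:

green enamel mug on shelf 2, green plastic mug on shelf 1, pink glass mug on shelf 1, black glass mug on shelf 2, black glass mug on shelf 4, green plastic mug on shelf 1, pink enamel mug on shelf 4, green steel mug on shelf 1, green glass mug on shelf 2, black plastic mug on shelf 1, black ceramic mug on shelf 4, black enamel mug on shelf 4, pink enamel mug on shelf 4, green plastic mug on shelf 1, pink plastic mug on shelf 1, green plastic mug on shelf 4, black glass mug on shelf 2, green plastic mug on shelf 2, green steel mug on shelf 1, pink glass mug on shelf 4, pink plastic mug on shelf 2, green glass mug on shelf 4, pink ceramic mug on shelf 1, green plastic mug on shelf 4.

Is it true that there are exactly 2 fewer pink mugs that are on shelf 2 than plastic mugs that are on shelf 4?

|pink mugs on shelf 2| = 1.
|plastic mugs on shelf 4| = 2.
The claim requires 2 − 1 (= 1) to equal 2, which does not hold.

False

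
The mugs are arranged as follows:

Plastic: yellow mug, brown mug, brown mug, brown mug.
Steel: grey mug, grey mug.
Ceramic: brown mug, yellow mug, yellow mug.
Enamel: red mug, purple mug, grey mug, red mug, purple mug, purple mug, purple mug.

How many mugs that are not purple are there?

Total mugs: 16; with the excluded value: 4; remaining 16 − 4 = 12.

12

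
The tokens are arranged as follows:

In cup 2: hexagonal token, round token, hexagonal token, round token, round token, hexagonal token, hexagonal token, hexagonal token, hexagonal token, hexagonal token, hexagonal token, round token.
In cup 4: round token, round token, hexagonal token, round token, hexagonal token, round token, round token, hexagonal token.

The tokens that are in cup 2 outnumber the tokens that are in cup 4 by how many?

tokens in cup 2: 12.
tokens in cup 4: 8.
12 − 8 = 4.

4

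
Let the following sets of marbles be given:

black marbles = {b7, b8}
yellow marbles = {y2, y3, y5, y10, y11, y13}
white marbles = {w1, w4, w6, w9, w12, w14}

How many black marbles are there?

2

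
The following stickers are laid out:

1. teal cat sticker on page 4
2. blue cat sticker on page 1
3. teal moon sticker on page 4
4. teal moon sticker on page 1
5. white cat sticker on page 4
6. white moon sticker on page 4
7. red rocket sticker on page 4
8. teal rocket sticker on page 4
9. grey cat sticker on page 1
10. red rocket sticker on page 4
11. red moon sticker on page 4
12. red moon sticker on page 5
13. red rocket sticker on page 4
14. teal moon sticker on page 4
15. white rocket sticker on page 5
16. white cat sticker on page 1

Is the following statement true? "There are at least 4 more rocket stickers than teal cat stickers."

True

There are 5 rocket stickers.
There is 1 teal cat sticker.
The claim requires 5 − 1 = 4 ≥ 4, which holds.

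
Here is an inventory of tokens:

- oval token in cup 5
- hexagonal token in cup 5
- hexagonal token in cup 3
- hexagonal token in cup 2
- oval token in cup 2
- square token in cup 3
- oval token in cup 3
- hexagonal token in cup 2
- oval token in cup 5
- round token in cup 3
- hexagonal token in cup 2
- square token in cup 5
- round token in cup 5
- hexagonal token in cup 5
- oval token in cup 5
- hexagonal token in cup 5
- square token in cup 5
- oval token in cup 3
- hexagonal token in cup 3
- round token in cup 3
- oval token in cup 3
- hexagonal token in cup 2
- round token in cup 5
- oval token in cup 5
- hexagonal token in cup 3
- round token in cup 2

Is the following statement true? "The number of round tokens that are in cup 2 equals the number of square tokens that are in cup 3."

There is 1 round token in cup 2.
There is 1 square token in cup 3.
The claim requires 1 = 1, which holds.

True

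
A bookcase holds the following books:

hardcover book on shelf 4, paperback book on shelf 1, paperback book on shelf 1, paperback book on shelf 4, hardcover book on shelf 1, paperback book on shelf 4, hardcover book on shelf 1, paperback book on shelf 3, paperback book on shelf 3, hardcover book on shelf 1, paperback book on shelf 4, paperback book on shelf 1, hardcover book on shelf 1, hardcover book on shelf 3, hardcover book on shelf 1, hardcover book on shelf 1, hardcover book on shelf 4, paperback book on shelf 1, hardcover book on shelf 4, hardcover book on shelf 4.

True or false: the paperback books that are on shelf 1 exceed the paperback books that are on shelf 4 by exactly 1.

paperback books on shelf 1: 4.
paperback books on shelf 4: 3.
The claim requires 4 − 3 (= 1) to equal 1, which holds.

True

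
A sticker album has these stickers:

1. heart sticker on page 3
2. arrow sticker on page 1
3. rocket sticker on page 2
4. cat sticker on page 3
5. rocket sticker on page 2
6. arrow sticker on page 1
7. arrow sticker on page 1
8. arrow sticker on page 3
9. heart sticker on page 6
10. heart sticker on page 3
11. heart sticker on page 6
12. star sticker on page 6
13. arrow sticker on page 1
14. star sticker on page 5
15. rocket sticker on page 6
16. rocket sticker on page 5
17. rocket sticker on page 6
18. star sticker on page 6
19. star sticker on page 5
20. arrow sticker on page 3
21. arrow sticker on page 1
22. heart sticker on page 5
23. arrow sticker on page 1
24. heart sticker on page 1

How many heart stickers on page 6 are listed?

2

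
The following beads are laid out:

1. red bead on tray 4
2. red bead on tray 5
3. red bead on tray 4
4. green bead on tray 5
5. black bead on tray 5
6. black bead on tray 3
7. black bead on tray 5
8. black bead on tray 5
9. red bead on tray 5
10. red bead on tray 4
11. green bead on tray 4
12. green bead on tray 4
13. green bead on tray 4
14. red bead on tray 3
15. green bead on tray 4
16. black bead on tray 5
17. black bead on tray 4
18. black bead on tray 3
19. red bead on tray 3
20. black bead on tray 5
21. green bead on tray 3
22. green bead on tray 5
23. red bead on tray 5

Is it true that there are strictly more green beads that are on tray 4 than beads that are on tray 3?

False

green beads on tray 4: 4.
beads on tray 3: 5.
The claim requires 4 > 5, which does not hold.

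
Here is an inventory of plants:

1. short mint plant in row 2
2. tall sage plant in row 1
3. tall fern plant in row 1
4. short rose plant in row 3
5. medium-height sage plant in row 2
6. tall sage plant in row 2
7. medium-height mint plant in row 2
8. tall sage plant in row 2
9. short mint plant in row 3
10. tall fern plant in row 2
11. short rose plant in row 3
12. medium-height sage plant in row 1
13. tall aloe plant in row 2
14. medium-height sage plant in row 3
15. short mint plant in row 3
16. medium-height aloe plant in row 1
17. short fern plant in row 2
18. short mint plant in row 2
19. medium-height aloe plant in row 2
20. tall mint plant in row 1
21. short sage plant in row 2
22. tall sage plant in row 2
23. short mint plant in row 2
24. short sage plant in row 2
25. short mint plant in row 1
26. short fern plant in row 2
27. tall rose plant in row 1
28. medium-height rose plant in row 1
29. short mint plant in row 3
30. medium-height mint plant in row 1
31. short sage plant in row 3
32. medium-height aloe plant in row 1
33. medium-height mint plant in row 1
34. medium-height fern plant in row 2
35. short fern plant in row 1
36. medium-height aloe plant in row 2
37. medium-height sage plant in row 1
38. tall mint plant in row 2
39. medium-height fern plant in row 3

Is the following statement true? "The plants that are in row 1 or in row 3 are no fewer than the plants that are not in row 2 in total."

plants in row 1 or in row 3: 21.
plants that are not in row 2: 21.
The claim requires 21 ≥ 21, which holds.

True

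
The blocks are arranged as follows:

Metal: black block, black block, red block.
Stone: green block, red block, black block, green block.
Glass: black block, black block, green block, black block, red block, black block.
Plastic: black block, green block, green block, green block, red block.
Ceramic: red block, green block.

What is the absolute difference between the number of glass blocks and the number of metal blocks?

3

glass blocks: 6. metal blocks: 3.
|6 − 3| = 6 − 3 = 3.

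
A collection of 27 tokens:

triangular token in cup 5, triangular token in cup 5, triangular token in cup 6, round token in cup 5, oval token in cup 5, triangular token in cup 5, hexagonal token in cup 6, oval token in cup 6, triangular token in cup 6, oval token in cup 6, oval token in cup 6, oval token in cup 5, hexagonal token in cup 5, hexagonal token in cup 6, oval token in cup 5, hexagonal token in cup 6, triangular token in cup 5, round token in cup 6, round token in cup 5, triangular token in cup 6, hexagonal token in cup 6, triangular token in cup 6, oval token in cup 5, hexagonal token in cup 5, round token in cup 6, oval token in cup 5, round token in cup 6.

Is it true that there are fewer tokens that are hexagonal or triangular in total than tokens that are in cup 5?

|tokens that are hexagonal or triangular| = 14.
|tokens in cup 5| = 13.
The claim requires 14 < 13, which does not hold.

False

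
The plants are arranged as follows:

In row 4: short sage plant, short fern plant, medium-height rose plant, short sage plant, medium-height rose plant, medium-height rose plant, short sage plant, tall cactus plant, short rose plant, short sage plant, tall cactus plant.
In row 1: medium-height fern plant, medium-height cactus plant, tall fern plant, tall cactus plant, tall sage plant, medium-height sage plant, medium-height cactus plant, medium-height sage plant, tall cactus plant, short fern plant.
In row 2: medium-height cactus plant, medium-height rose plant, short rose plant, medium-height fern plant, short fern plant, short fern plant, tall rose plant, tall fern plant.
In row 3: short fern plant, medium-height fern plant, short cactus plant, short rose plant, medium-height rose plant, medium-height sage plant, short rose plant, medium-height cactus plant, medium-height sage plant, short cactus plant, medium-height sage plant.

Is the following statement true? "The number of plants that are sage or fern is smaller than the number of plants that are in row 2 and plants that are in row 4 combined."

False

There are 20 plants that are sage or fern.
plants in row 2: 8; plants in row 4: 11; combined: 8 + 11 = 19.
The claim requires 20 < 19, which does not hold.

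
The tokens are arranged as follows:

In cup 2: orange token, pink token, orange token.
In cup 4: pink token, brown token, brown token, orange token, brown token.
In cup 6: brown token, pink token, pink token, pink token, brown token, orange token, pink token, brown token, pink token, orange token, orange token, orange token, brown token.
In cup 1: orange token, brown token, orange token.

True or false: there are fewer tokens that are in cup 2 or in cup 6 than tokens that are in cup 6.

|tokens in cup 2 or in cup 6| = 16.
|tokens in cup 6| = 13.
The claim requires 16 < 13, which does not hold.

False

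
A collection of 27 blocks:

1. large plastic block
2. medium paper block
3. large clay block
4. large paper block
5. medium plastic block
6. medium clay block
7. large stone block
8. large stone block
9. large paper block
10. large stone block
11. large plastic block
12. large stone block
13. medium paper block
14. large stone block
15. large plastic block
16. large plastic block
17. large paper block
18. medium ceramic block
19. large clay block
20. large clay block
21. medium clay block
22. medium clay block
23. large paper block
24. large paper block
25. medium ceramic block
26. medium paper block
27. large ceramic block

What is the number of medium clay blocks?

3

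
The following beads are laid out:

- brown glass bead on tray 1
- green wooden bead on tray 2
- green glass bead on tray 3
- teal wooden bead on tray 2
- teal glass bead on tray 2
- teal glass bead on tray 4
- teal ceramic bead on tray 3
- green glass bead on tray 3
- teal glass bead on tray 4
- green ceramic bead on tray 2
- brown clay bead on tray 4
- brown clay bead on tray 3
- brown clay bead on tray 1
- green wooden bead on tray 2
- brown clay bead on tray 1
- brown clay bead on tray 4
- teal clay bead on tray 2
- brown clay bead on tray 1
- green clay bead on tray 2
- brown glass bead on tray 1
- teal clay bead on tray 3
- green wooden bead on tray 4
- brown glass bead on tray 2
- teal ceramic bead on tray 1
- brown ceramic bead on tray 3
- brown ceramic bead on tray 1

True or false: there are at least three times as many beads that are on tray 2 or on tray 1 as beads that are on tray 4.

|beads on tray 2 or on tray 1| = 15.
|beads on tray 4| = 5.
The claim requires 15 ≥ 3 × 5 = 15, which holds.

True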